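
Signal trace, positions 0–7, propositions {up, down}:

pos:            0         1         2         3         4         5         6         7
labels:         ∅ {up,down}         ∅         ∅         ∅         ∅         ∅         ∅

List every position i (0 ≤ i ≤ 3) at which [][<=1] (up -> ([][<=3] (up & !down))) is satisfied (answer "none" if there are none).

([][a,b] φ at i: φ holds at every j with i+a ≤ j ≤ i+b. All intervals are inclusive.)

Evaluate at each i in [0,3]:
  i=0: ✗ (fails at j=1)
  i=1: ✗ (fails at j=1)
  i=2: ✓ (all of [2,3])
  i=3: ✓ (all of [3,4])

2, 3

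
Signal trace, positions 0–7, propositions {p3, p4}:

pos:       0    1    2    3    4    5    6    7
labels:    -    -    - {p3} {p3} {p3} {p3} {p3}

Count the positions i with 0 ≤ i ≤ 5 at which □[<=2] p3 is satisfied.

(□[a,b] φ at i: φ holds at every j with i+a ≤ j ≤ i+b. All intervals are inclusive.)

3

Evaluate at each i in [0,5]:
  i=0: ✗ (fails at j=0)
  i=1: ✗ (fails at j=1)
  i=2: ✗ (fails at j=2)
  i=3: ✓ (all of [3,5])
  i=4: ✓ (all of [4,6])
  i=5: ✓ (all of [5,7])
Positions where it holds: {3, 4, 5} → 3.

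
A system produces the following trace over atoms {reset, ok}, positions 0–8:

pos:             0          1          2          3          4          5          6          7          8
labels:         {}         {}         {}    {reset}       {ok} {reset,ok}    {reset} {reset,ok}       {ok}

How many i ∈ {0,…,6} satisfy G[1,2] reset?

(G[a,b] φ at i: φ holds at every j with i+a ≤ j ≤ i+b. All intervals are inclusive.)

2

Evaluate at each i in [0,6]:
  i=0: ✗ (fails at j=1)
  i=1: ✗ (fails at j=2)
  i=2: ✗ (fails at j=4)
  i=3: ✗ (fails at j=4)
  i=4: ✓ (all of [5,6])
  i=5: ✓ (all of [6,7])
  i=6: ✗ (fails at j=8)
Positions where it holds: {4, 5} → 2.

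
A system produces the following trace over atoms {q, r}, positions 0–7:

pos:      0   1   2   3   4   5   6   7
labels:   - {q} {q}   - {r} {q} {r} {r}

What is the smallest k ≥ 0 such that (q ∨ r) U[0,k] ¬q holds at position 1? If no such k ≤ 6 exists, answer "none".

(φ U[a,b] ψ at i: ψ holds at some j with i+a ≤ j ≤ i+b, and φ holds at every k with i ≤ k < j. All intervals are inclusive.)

Need earliest j ≥ 1 with ¬q, and (q ∨ r) at every k in [1,j-1].
  j=1: rhs fails.
  j=2: rhs fails.
  j=3: rhs holds; lhs holds on [1,2]. k = 2.

2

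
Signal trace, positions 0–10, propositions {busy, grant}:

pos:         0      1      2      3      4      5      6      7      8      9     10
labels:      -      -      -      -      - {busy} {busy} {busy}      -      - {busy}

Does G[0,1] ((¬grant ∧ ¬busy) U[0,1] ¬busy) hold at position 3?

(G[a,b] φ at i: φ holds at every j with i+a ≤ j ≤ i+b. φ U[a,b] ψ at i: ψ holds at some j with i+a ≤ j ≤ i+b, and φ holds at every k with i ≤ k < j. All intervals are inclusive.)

Holds

Check ((¬grant ∧ ¬busy) U[0,1] ¬busy) at every j in [3,4]:
  j=3: holds
  j=4: holds
All positions satisfy it → formula holds.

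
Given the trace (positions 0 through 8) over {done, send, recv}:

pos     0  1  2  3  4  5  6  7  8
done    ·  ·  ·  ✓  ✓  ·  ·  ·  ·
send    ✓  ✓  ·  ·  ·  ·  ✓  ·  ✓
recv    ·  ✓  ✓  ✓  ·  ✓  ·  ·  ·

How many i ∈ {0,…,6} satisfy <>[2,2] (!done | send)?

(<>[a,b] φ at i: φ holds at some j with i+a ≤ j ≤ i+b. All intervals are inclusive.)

Evaluate at each i in [0,6]:
  i=0: ✓ (witness j=2)
  i=1: ✗ (none in [3,3])
  i=2: ✗ (none in [4,4])
  i=3: ✓ (witness j=5)
  i=4: ✓ (witness j=6)
  i=5: ✓ (witness j=7)
  i=6: ✓ (witness j=8)
Positions where it holds: {0, 3, 4, 5, 6} → 5.

5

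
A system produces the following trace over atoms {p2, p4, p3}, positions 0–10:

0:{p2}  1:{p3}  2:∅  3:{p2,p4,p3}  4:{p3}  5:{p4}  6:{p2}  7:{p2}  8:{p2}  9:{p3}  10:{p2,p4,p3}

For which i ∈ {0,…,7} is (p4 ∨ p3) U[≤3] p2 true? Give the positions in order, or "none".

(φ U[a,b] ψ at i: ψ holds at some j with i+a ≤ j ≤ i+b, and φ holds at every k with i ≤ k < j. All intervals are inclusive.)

0, 3, 4, 5, 6, 7

Evaluate at each i in [0,7]:
  i=0: ✓ (rhs at j=0)
  i=1: ✗ (lhs fails at k=2 before rhs at j=3)
  i=2: ✗ (lhs fails at k=2 before rhs at j=3)
  i=3: ✓ (rhs at j=3)
  i=4: ✓ (rhs at j=6; lhs holds on [4,5])
  i=5: ✓ (rhs at j=6; lhs holds on [5,5])
  i=6: ✓ (rhs at j=6)
  i=7: ✓ (rhs at j=7)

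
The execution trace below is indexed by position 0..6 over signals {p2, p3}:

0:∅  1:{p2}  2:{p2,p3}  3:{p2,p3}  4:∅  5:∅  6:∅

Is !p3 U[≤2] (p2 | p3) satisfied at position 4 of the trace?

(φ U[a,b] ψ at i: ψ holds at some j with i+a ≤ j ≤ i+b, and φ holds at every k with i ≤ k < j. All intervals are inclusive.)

Need some j in [4,6] with (p2 | p3), and !p3 at every k in [4,j-1].
  j=4: (p2 | p3) false.
  j=5: (p2 | p3) false.
  j=6: (p2 | p3) false.
No j in the window works → until fails.

Does not hold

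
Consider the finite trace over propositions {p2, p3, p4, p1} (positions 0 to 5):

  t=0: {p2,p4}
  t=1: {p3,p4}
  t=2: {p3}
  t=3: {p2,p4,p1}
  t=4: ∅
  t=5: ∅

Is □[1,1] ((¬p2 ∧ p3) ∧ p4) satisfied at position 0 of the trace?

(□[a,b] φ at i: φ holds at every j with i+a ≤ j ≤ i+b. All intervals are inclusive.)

Holds

Check ((¬p2 ∧ p3) ∧ p4) at every j in [1,1]:
  j=1: true
All positions satisfy it → formula holds.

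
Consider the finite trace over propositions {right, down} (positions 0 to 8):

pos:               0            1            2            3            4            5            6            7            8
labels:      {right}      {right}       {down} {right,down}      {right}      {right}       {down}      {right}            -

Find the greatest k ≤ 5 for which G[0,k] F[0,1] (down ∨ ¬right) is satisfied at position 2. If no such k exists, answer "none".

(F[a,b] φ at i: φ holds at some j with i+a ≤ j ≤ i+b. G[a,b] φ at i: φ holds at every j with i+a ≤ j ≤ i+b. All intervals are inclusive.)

F[0,1] (down ∨ ¬right) must hold from j=2 onward; find where it first fails.
  j=2: holds
  j=3: holds
  j=4: fails
Holds on [2,3], so largest k = 1.

1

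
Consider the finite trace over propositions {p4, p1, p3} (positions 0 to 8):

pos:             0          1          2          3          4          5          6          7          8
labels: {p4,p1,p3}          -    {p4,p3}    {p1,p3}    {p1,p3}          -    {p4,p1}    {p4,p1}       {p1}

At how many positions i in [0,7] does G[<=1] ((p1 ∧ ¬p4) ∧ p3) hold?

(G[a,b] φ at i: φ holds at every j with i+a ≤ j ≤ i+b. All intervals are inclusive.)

Evaluate at each i in [0,7]:
  i=0: ✗ (fails at j=0)
  i=1: ✗ (fails at j=1)
  i=2: ✗ (fails at j=2)
  i=3: ✓ (all of [3,4])
  i=4: ✗ (fails at j=5)
  i=5: ✗ (fails at j=5)
  i=6: ✗ (fails at j=6)
  i=7: ✗ (fails at j=7)
Positions where it holds: {3} → 1.

1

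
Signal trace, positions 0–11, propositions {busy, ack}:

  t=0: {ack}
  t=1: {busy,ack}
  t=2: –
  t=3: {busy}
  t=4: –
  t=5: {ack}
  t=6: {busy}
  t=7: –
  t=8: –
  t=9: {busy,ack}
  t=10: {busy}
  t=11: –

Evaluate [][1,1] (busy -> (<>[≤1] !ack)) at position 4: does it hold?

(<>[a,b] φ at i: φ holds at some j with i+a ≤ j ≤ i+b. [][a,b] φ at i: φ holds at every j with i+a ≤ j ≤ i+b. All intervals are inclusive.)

Check (busy -> (<>[≤1] !ack)) at every j in [5,5]:
  j=5: antecedent false → ✓
All positions satisfy it → formula holds.

Yes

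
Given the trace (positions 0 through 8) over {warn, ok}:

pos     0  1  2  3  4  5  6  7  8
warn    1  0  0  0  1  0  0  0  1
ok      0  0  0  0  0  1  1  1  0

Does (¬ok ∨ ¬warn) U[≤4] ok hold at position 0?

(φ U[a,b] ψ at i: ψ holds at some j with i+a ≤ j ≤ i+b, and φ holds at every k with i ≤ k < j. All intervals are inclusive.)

Need some j in [0,4] with ok, and (¬ok ∨ ¬warn) at every k in [0,j-1].
  j=0: ok false.
  j=1: ok false.
  j=2: ok false.
  j=3: ok false.
  j=4: ok false.
No j in the window works → until fails.

False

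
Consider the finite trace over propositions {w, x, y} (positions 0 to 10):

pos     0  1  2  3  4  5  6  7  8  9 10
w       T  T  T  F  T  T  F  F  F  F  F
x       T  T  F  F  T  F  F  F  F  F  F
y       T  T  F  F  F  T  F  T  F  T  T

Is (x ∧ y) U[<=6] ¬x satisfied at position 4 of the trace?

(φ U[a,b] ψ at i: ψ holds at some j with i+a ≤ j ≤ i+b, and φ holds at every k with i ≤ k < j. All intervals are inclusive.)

Need some j in [4,10] with ¬x, and (x ∧ y) at every k in [4,j-1].
  j=4: ¬x false.
  j=5: ¬x holds, but (x ∧ y) fails at k=4 → not this j.
  j=6: ¬x holds, but (x ∧ y) fails at k=4 → not this j.
  j=7: ¬x holds, but (x ∧ y) fails at k=4 → not this j.
  j=8: ¬x holds, but (x ∧ y) fails at k=4 → not this j.
  j=9: ¬x holds, but (x ∧ y) fails at k=4 → not this j.
  j=10: ¬x holds, but (x ∧ y) fails at k=4 → not this j.
No j in the window works → until fails.

False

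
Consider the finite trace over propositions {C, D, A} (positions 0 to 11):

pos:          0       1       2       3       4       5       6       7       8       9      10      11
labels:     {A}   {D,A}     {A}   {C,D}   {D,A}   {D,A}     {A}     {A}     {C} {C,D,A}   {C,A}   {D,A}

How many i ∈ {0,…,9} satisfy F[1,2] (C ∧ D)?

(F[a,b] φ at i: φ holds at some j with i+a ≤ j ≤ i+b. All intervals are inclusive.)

4

Evaluate at each i in [0,9]:
  i=0: ✗ (none in [1,2])
  i=1: ✓ (witness j=3)
  i=2: ✓ (witness j=3)
  i=3: ✗ (none in [4,5])
  i=4: ✗ (none in [5,6])
  i=5: ✗ (none in [6,7])
  i=6: ✗ (none in [7,8])
  i=7: ✓ (witness j=9)
  i=8: ✓ (witness j=9)
  i=9: ✗ (none in [10,11])
Positions where it holds: {1, 2, 7, 8} → 4.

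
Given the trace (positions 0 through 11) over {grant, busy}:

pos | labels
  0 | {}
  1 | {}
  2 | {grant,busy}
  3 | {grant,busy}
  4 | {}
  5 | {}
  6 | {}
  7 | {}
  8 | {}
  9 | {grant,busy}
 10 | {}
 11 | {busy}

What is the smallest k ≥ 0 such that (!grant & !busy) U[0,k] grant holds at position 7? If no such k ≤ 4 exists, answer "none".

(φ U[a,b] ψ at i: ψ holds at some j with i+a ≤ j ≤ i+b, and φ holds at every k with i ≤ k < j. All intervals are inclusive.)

Need earliest j ≥ 7 with grant, and (!grant & !busy) at every k in [7,j-1].
  j=7: rhs fails.
  j=8: rhs fails.
  j=9: rhs holds; lhs holds on [7,8]. k = 2.

2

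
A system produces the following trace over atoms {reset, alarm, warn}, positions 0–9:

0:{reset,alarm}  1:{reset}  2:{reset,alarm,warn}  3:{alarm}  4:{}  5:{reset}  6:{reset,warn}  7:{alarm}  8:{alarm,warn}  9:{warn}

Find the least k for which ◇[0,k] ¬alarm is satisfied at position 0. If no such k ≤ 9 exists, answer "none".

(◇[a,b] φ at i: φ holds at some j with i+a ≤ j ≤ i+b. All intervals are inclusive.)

1

Scan j = 0,1,… for ¬alarm:
  j=0: fails
  j=1: holds
First hit at j=1, so smallest k = 1-0 = 1.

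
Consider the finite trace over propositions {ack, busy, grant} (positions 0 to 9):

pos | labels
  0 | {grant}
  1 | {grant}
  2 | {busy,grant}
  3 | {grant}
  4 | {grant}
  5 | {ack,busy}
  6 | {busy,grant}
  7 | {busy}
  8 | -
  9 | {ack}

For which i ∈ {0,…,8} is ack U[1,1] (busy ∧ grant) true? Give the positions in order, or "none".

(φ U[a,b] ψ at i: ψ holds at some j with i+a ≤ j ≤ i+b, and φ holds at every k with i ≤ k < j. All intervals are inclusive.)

5

Evaluate at each i in [0,8]:
  i=0: ✗ (no rhs in [1,1])
  i=1: ✗ (lhs fails at k=1 before rhs at j=2)
  i=2: ✗ (no rhs in [3,3])
  i=3: ✗ (no rhs in [4,4])
  i=4: ✗ (no rhs in [5,5])
  i=5: ✓ (rhs at j=6; lhs holds on [5,5])
  i=6: ✗ (no rhs in [7,7])
  i=7: ✗ (no rhs in [8,8])
  i=8: ✗ (no rhs in [9,9])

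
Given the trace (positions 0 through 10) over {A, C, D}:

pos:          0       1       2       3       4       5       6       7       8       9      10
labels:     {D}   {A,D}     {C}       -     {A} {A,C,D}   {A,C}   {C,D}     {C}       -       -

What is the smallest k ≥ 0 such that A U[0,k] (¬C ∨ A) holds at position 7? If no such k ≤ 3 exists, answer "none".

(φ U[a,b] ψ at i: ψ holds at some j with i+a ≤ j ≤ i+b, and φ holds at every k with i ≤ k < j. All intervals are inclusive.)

none

Need earliest j ≥ 7 with (¬C ∨ A), and A at every k in [7,j-1].
  j=7: rhs fails.
  j=8: rhs fails.
  j=9: rhs holds but lhs fails at k=7.
  j=10: rhs holds but lhs fails at k=7.
No witness within the range → none.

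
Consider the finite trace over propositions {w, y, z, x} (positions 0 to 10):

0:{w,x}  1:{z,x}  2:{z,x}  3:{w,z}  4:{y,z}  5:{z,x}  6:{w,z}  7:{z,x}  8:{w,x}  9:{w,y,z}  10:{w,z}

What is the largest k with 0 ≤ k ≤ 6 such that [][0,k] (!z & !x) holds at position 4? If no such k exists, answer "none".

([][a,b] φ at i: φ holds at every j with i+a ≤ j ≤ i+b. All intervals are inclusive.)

none

(!z & !x) must hold from j=4 onward; find where it first fails.
  j=4: fails → no k works.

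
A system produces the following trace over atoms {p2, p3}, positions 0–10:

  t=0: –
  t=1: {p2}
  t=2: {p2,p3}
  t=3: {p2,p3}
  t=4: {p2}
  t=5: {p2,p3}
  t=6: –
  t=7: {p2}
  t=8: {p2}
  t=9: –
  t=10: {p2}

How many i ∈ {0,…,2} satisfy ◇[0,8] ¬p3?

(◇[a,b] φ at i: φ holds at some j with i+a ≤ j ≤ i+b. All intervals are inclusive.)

Evaluate at each i in [0,2]:
  i=0: ✓ (witness j=0)
  i=1: ✓ (witness j=1)
  i=2: ✓ (witness j=4)
Positions where it holds: {0, 1, 2} → 3.

3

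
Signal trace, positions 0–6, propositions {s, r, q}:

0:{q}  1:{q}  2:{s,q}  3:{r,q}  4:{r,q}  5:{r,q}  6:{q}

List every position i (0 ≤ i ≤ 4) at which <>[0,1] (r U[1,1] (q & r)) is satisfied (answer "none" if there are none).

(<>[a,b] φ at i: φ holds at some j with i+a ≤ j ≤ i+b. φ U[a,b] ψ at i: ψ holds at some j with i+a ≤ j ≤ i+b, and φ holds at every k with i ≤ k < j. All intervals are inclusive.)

2, 3, 4

Evaluate at each i in [0,4]:
  i=0: ✗ (none in [0,1])
  i=1: ✗ (none in [1,2])
  i=2: ✓ (witness j=3)
  i=3: ✓ (witness j=3)
  i=4: ✓ (witness j=4)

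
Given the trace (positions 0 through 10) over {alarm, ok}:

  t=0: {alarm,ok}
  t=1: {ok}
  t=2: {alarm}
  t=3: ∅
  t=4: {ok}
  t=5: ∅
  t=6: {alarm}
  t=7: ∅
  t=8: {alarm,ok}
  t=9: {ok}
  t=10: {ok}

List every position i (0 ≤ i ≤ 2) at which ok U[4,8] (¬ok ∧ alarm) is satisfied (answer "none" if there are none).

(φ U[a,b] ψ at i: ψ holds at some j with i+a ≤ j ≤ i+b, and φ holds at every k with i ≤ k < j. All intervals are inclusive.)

Evaluate at each i in [0,2]:
  i=0: ✗ (lhs fails at k=2 before rhs at j=6)
  i=1: ✗ (lhs fails at k=2 before rhs at j=6)
  i=2: ✗ (lhs fails at k=2 before rhs at j=6)

none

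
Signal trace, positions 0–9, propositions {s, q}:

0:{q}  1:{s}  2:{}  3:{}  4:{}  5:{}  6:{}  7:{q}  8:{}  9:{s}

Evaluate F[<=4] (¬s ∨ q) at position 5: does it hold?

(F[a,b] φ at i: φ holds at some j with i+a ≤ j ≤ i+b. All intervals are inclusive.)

Yes

Check (¬s ∨ q) at each j in [5,9]:
  j=5: true
  j=6: true
  j=7: true
  j=8: true
  j=9: false
Found at j=5 → formula holds.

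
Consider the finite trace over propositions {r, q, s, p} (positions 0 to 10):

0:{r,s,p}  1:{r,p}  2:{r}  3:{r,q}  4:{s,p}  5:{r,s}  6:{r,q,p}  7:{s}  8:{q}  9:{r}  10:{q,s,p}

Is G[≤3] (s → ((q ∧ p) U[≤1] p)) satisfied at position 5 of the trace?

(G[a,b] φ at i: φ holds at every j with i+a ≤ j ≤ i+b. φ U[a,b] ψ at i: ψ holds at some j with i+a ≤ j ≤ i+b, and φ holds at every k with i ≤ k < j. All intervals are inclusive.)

False

Check (s → ((q ∧ p) U[≤1] p)) at every j in [5,8]:
  j=5: antecedent true; consequent fails → ✗
  j=6: antecedent false → ✓
  j=7: antecedent true; consequent fails → ✗
  j=8: antecedent false → ✓
Fails at j=5 → formula fails.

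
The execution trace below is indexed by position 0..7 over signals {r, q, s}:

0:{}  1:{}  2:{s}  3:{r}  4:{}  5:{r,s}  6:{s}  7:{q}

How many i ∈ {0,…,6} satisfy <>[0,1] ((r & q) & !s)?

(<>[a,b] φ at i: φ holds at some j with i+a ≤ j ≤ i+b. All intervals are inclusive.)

Evaluate at each i in [0,6]:
  i=0: ✗ (none in [0,1])
  i=1: ✗ (none in [1,2])
  i=2: ✗ (none in [2,3])
  i=3: ✗ (none in [3,4])
  i=4: ✗ (none in [4,5])
  i=5: ✗ (none in [5,6])
  i=6: ✗ (none in [6,7])
Positions where it holds: {} → 0.

0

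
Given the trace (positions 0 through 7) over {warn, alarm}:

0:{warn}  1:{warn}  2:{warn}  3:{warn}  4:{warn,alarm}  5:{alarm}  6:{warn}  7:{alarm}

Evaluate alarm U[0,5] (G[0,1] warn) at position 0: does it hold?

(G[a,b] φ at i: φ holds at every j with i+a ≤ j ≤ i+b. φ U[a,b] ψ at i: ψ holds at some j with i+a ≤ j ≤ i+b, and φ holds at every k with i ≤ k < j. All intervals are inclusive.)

Need some j in [0,5] with G[0,1] warn, and alarm at every k in [0,j-1].
  j=0: G[0,1] warn holds; no prefix to check → satisfied.

Holds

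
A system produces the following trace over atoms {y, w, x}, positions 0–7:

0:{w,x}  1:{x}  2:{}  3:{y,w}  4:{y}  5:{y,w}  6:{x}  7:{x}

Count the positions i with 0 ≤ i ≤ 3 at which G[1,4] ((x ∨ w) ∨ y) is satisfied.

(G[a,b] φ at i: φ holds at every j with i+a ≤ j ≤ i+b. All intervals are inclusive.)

Evaluate at each i in [0,3]:
  i=0: ✗ (fails at j=2)
  i=1: ✗ (fails at j=2)
  i=2: ✓ (all of [3,6])
  i=3: ✓ (all of [4,7])
Positions where it holds: {2, 3} → 2.

2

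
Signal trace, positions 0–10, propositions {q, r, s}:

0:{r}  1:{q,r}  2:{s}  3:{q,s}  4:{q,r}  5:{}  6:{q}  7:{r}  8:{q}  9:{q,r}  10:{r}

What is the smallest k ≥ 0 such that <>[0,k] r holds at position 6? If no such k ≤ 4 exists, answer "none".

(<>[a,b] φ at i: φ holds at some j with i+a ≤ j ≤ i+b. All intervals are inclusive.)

Scan j = 6,7,… for r:
  j=6: fails
  j=7: holds
First hit at j=7, so smallest k = 7-6 = 1.

1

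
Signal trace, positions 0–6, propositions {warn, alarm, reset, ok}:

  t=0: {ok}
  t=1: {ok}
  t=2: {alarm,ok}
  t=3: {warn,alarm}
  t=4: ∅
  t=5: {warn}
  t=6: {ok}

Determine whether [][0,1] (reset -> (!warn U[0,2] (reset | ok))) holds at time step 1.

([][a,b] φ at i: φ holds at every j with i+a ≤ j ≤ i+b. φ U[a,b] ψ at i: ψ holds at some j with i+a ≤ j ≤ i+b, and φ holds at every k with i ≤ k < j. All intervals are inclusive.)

Yes

Check (reset -> (!warn U[0,2] (reset | ok))) at every j in [1,2]:
  j=1: antecedent false → ✓
  j=2: antecedent false → ✓
All positions satisfy it → formula holds.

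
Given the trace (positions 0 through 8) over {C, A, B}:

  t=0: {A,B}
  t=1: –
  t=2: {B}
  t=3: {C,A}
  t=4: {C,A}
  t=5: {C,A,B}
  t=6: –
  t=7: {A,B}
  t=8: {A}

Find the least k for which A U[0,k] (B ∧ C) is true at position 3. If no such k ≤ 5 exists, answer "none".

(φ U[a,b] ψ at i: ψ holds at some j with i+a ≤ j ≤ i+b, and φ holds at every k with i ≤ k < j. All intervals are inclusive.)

2

Need earliest j ≥ 3 with (B ∧ C), and A at every k in [3,j-1].
  j=3: rhs fails.
  j=4: rhs fails.
  j=5: rhs holds; lhs holds on [3,4]. k = 2.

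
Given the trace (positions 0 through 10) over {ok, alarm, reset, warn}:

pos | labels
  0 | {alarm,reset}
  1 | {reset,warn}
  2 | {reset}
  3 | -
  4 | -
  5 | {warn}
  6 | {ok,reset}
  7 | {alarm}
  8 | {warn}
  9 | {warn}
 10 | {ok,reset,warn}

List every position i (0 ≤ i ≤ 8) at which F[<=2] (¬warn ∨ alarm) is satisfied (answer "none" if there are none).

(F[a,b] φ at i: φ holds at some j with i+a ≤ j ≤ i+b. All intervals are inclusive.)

0, 1, 2, 3, 4, 5, 6, 7

Evaluate at each i in [0,8]:
  i=0: ✓ (witness j=0)
  i=1: ✓ (witness j=2)
  i=2: ✓ (witness j=2)
  i=3: ✓ (witness j=3)
  i=4: ✓ (witness j=4)
  i=5: ✓ (witness j=6)
  i=6: ✓ (witness j=6)
  i=7: ✓ (witness j=7)
  i=8: ✗ (none in [8,10])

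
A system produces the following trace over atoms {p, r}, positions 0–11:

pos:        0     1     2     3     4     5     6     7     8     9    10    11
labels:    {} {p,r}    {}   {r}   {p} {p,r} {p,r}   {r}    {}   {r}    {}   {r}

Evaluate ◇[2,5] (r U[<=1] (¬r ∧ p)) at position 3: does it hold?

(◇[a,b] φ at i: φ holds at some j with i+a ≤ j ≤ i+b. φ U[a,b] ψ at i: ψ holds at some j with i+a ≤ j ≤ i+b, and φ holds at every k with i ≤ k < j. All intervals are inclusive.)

False

Check (r U[<=1] (¬r ∧ p)) at each j in [5,8]:
  j=5: fails
  j=6: fails
  j=7: fails
  j=8: fails
No position in the window satisfies it → formula fails.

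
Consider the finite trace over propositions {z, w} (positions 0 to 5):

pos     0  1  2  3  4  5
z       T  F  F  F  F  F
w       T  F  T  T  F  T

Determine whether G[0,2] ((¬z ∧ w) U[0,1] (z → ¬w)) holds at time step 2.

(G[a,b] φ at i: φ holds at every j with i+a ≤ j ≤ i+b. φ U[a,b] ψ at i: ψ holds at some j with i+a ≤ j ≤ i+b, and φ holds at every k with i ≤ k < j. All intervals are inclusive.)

Yes

Check ((¬z ∧ w) U[0,1] (z → ¬w)) at every j in [2,4]:
  j=2: holds
  j=3: holds
  j=4: holds
All positions satisfy it → formula holds.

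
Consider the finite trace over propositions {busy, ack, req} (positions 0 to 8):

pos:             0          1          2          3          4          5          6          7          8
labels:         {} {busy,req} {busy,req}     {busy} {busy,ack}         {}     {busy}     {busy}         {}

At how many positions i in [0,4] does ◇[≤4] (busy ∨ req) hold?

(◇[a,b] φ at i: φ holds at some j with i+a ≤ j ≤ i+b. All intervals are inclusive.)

5

Evaluate at each i in [0,4]:
  i=0: ✓ (witness j=1)
  i=1: ✓ (witness j=1)
  i=2: ✓ (witness j=2)
  i=3: ✓ (witness j=3)
  i=4: ✓ (witness j=4)
Positions where it holds: {0, 1, 2, 3, 4} → 5.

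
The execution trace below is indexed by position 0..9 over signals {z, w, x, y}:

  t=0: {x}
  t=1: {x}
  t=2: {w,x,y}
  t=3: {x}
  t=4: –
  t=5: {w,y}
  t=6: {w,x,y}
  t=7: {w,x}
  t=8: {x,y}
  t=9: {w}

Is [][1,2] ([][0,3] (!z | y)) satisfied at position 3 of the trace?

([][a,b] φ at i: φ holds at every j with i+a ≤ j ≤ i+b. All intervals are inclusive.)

Yes

Check [][0,3] (!z | y) at every j in [4,5]:
  j=4: holds on [4,7]
  j=5: holds on [5,8]
All positions satisfy it → formula holds.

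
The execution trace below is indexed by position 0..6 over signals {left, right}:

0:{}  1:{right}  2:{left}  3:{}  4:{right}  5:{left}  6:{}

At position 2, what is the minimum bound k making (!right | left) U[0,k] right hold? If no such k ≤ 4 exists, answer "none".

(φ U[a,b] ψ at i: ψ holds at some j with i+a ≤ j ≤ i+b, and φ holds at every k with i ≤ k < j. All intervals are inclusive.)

2

Need earliest j ≥ 2 with right, and (!right | left) at every k in [2,j-1].
  j=2: rhs fails.
  j=3: rhs fails.
  j=4: rhs holds; lhs holds on [2,3]. k = 2.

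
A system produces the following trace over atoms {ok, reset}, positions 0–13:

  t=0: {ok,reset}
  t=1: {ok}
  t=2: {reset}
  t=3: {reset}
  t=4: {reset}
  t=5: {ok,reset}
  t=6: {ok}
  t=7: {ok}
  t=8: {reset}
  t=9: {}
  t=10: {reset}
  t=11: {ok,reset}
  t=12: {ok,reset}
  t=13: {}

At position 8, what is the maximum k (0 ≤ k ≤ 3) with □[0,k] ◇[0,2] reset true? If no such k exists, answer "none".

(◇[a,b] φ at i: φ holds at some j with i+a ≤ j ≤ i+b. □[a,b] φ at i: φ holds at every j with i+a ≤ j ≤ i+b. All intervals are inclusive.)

◇[0,2] reset must hold from j=8 onward; find where it first fails.
  j=8: holds
  j=9: holds
  j=10: holds
  j=11: holds
Holds through j=11; largest k = 3.

3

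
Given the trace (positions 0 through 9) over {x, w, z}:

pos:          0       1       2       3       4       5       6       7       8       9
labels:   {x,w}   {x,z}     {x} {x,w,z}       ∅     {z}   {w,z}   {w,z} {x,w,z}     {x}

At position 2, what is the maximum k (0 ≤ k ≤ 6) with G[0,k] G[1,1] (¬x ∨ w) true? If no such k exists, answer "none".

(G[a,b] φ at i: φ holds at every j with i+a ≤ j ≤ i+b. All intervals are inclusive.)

G[1,1] (¬x ∨ w) must hold from j=2 onward; find where it first fails.
  j=2: holds
  j=3: holds
  j=4: holds
  j=5: holds
  j=6: holds
  j=7: holds
  j=8: fails
Holds on [2,7], so largest k = 5.

5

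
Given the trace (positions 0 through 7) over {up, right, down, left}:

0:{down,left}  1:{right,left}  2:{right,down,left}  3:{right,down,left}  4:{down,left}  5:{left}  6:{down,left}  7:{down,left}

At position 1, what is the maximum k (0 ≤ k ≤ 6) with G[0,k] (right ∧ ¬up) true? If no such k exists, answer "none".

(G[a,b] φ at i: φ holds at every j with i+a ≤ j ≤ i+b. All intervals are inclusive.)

(right ∧ ¬up) must hold from j=1 onward; find where it first fails.
  j=1: holds
  j=2: holds
  j=3: holds
  j=4: fails
Holds on [1,3], so largest k = 2.

2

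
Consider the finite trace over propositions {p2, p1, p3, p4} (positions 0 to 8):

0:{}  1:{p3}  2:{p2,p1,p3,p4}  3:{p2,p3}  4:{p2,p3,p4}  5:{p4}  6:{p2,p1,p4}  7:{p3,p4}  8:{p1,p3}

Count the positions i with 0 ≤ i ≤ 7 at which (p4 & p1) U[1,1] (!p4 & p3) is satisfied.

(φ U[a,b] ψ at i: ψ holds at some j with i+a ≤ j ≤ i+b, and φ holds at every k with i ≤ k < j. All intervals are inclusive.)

Evaluate at each i in [0,7]:
  i=0: ✗ (lhs fails at k=0 before rhs at j=1)
  i=1: ✗ (no rhs in [2,2])
  i=2: ✓ (rhs at j=3; lhs holds on [2,2])
  i=3: ✗ (no rhs in [4,4])
  i=4: ✗ (no rhs in [5,5])
  i=5: ✗ (no rhs in [6,6])
  i=6: ✗ (no rhs in [7,7])
  i=7: ✗ (lhs fails at k=7 before rhs at j=8)
Positions where it holds: {2} → 1.

1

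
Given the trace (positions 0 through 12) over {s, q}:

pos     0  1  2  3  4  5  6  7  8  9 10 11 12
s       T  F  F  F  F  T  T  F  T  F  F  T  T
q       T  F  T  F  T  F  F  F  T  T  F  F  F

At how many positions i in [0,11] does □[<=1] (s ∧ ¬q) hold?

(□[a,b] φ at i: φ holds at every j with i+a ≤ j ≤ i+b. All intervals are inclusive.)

2

Evaluate at each i in [0,11]:
  i=0: ✗ (fails at j=0)
  i=1: ✗ (fails at j=1)
  i=2: ✗ (fails at j=2)
  i=3: ✗ (fails at j=3)
  i=4: ✗ (fails at j=4)
  i=5: ✓ (all of [5,6])
  i=6: ✗ (fails at j=7)
  i=7: ✗ (fails at j=7)
  i=8: ✗ (fails at j=8)
  i=9: ✗ (fails at j=9)
  i=10: ✗ (fails at j=10)
  i=11: ✓ (all of [11,12])
Positions where it holds: {5, 11} → 2.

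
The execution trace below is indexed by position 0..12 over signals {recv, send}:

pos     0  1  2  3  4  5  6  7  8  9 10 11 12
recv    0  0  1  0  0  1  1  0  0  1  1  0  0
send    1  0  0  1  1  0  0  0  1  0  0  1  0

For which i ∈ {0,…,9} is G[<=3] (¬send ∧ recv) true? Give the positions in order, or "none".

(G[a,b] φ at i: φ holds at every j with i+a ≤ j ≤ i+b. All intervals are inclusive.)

none

Evaluate at each i in [0,9]:
  i=0: ✗ (fails at j=0)
  i=1: ✗ (fails at j=1)
  i=2: ✗ (fails at j=3)
  i=3: ✗ (fails at j=3)
  i=4: ✗ (fails at j=4)
  i=5: ✗ (fails at j=7)
  i=6: ✗ (fails at j=7)
  i=7: ✗ (fails at j=7)
  i=8: ✗ (fails at j=8)
  i=9: ✗ (fails at j=11)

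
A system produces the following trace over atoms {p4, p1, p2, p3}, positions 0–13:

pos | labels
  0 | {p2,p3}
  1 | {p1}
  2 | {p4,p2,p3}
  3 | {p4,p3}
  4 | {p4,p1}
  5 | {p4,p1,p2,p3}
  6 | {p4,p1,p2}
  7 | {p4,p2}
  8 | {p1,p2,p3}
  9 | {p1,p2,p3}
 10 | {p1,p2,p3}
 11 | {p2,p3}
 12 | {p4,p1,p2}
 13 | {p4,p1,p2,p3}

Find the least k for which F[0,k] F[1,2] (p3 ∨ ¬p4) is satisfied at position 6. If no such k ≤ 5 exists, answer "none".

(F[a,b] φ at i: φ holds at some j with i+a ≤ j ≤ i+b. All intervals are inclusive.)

0

Scan j = 6,7,… for F[1,2] (p3 ∨ ¬p4):
  j=6: holds
First hit at j=6, so smallest k = 6-6 = 0.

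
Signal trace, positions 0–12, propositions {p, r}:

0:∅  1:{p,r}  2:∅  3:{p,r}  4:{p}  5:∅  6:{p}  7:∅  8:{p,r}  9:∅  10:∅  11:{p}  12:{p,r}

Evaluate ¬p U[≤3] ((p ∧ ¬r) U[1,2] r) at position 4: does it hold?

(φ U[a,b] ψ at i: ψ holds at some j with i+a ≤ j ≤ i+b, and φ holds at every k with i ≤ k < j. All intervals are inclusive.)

No

Need some j in [4,7] with ((p ∧ ¬r) U[1,2] r), and ¬p at every k in [4,j-1].
  j=4: ((p ∧ ¬r) U[1,2] r) — fails.
  j=5: ((p ∧ ¬r) U[1,2] r) — fails.
  j=6: ((p ∧ ¬r) U[1,2] r) — fails.
  j=7: ((p ∧ ¬r) U[1,2] r) — fails.
No j in the window works → until fails.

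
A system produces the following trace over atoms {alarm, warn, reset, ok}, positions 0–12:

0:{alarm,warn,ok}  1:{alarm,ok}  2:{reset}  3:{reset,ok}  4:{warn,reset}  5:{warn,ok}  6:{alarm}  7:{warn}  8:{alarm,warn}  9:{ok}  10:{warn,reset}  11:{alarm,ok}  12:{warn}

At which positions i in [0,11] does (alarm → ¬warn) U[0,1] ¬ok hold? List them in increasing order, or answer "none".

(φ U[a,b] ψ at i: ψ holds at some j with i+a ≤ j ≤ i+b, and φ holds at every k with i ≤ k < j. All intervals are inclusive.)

Evaluate at each i in [0,11]:
  i=0: ✗ (no rhs in [0,1])
  i=1: ✓ (rhs at j=2; lhs holds on [1,1])
  i=2: ✓ (rhs at j=2)
  i=3: ✓ (rhs at j=4; lhs holds on [3,3])
  i=4: ✓ (rhs at j=4)
  i=5: ✓ (rhs at j=6; lhs holds on [5,5])
  i=6: ✓ (rhs at j=6)
  i=7: ✓ (rhs at j=7)
  i=8: ✓ (rhs at j=8)
  i=9: ✓ (rhs at j=10; lhs holds on [9,9])
  i=10: ✓ (rhs at j=10)
  i=11: ✓ (rhs at j=12; lhs holds on [11,11])

1, 2, 3, 4, 5, 6, 7, 8, 9, 10, 11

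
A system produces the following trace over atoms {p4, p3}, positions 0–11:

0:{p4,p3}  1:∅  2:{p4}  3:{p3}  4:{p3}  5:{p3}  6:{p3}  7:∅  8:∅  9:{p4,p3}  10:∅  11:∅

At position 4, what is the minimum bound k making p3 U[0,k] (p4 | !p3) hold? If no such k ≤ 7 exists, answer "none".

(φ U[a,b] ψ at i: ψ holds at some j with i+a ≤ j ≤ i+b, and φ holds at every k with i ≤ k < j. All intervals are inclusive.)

3

Need earliest j ≥ 4 with (p4 | !p3), and p3 at every k in [4,j-1].
  j=4: rhs fails.
  j=5: rhs fails.
  j=6: rhs fails.
  j=7: rhs holds; lhs holds on [4,6]. k = 3.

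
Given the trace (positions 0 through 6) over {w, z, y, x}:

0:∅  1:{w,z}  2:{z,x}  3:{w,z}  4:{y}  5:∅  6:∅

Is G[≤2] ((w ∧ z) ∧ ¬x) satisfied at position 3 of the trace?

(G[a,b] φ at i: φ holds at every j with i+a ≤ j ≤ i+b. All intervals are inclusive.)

No

Check ((w ∧ z) ∧ ¬x) at every j in [3,5]:
  j=3: true
  j=4: false
  j=5: false
Fails at j=4 → formula fails.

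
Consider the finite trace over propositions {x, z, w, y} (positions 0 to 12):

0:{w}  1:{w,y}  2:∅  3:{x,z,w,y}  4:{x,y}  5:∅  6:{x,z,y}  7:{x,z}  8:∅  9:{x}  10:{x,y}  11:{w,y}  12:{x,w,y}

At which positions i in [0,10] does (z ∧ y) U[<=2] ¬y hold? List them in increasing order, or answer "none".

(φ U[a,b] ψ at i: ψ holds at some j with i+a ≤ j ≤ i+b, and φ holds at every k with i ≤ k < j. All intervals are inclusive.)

Evaluate at each i in [0,10]:
  i=0: ✓ (rhs at j=0)
  i=1: ✗ (lhs fails at k=1 before rhs at j=2)
  i=2: ✓ (rhs at j=2)
  i=3: ✗ (lhs fails at k=4 before rhs at j=5)
  i=4: ✗ (lhs fails at k=4 before rhs at j=5)
  i=5: ✓ (rhs at j=5)
  i=6: ✓ (rhs at j=7; lhs holds on [6,6])
  i=7: ✓ (rhs at j=7)
  i=8: ✓ (rhs at j=8)
  i=9: ✓ (rhs at j=9)
  i=10: ✗ (no rhs in [10,12])

0, 2, 5, 6, 7, 8, 9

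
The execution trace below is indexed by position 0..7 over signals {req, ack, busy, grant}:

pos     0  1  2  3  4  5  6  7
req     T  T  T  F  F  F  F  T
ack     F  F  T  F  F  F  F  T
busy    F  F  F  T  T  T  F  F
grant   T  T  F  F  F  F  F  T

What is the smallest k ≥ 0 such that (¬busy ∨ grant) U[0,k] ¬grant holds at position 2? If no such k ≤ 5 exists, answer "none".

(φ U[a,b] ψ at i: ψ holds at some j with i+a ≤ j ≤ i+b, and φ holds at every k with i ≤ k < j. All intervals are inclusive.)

0

Need earliest j ≥ 2 with ¬grant, and (¬busy ∨ grant) at every k in [2,j-1].
  j=2: rhs holds (empty prefix). k = 0.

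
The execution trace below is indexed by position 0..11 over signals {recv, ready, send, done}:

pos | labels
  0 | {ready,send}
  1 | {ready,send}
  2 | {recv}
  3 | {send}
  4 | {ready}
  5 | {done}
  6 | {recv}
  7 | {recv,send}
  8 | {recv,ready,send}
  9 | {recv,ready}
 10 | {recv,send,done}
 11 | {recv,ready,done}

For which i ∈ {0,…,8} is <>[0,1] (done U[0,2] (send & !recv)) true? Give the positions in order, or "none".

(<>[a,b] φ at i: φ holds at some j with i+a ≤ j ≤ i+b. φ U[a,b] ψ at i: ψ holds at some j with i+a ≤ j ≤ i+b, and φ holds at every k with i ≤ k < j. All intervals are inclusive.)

Evaluate at each i in [0,8]:
  i=0: ✓ (witness j=0)
  i=1: ✓ (witness j=1)
  i=2: ✓ (witness j=3)
  i=3: ✓ (witness j=3)
  i=4: ✗ (none in [4,5])
  i=5: ✗ (none in [5,6])
  i=6: ✗ (none in [6,7])
  i=7: ✗ (none in [7,8])
  i=8: ✗ (none in [8,9])

0, 1, 2, 3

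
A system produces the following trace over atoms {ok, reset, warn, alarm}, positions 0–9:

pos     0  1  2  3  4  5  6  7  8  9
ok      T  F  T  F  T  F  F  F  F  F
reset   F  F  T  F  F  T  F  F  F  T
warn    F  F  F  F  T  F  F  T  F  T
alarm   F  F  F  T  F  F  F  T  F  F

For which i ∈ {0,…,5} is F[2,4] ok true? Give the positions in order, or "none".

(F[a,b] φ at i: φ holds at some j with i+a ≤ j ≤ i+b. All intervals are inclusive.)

0, 1, 2

Evaluate at each i in [0,5]:
  i=0: ✓ (witness j=2)
  i=1: ✓ (witness j=4)
  i=2: ✓ (witness j=4)
  i=3: ✗ (none in [5,7])
  i=4: ✗ (none in [6,8])
  i=5: ✗ (none in [7,9])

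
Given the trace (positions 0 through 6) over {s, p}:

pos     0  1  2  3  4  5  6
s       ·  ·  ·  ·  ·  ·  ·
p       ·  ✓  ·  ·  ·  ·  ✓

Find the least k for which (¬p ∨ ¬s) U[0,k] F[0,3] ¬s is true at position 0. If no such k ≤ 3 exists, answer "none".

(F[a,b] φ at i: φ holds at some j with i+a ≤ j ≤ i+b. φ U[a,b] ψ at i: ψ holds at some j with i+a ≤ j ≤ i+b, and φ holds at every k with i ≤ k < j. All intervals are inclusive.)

Need earliest j ≥ 0 with F[0,3] ¬s, and (¬p ∨ ¬s) at every k in [0,j-1].
  j=0: rhs holds (empty prefix). k = 0.

0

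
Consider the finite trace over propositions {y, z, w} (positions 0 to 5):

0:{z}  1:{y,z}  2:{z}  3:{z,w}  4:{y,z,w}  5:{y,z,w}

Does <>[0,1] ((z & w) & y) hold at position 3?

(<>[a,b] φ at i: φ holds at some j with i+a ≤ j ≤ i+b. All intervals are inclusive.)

Yes

Check ((z & w) & y) at each j in [3,4]:
  j=3: false
  j=4: true
Found at j=4 → formula holds.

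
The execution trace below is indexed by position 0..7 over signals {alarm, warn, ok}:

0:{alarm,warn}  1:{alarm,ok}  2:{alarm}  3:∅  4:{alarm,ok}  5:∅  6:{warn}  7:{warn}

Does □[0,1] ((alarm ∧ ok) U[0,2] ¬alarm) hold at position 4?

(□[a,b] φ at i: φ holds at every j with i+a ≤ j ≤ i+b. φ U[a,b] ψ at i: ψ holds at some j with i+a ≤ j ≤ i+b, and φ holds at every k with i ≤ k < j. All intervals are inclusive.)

Check ((alarm ∧ ok) U[0,2] ¬alarm) at every j in [4,5]:
  j=4: holds
  j=5: holds
All positions satisfy it → formula holds.

Yes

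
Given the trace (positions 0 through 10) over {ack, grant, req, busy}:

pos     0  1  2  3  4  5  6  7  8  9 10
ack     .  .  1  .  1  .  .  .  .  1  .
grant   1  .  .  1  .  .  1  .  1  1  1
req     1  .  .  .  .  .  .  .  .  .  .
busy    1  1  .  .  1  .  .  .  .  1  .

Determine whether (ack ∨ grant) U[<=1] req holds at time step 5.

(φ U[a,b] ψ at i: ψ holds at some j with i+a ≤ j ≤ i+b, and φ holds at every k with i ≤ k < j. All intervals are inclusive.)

No

Need some j in [5,6] with req, and (ack ∨ grant) at every k in [5,j-1].
  j=5: req false.
  j=6: req false.
No j in the window works → until fails.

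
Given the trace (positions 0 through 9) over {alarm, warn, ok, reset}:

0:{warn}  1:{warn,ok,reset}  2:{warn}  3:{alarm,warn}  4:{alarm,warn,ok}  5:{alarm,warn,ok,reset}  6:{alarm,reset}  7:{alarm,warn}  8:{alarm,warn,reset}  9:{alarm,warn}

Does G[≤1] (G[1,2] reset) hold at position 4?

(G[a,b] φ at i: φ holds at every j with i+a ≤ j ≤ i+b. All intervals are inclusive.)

No

Check G[1,2] reset at every j in [4,5]:
  j=4: holds on [5,6]
  j=5: fails at 7
Fails at j=5 → formula fails.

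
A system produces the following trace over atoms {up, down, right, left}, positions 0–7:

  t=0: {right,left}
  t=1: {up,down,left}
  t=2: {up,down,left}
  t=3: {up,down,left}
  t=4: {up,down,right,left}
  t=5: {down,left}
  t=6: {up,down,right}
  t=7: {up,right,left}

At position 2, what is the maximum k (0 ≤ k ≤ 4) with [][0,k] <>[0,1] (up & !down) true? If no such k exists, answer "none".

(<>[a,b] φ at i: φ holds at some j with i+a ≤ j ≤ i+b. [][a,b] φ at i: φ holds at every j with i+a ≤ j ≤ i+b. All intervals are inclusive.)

<>[0,1] (up & !down) must hold from j=2 onward; find where it first fails.
  j=2: fails → no k works.

none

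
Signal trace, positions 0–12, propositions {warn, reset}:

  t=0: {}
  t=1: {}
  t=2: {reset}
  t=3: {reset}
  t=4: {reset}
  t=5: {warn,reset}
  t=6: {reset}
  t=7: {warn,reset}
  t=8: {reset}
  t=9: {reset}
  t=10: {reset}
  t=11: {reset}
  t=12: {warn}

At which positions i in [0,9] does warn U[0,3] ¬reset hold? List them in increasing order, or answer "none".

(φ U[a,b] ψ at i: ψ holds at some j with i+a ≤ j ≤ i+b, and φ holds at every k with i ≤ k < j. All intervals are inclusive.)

0, 1

Evaluate at each i in [0,9]:
  i=0: ✓ (rhs at j=0)
  i=1: ✓ (rhs at j=1)
  i=2: ✗ (no rhs in [2,5])
  i=3: ✗ (no rhs in [3,6])
  i=4: ✗ (no rhs in [4,7])
  i=5: ✗ (no rhs in [5,8])
  i=6: ✗ (no rhs in [6,9])
  i=7: ✗ (no rhs in [7,10])
  i=8: ✗ (no rhs in [8,11])
  i=9: ✗ (lhs fails at k=9 before rhs at j=12)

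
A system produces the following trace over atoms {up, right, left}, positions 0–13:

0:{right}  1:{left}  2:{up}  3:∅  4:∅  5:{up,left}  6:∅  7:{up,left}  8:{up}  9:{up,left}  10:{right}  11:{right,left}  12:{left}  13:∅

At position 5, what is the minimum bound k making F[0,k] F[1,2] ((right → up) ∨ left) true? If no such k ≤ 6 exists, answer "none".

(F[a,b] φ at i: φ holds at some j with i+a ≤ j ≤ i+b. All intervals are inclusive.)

Scan j = 5,6,… for F[1,2] ((right → up) ∨ left):
  j=5: holds
First hit at j=5, so smallest k = 5-5 = 0.

0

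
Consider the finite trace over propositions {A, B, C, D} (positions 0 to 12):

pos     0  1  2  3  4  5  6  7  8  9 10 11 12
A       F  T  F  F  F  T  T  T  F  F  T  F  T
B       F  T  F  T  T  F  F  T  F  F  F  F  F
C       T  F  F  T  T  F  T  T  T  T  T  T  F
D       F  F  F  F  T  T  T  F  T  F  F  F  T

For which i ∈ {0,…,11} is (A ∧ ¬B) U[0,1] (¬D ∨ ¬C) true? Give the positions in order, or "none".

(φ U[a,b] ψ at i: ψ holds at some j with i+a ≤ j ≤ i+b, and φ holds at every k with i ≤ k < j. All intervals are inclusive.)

0, 1, 2, 3, 5, 6, 7, 9, 10, 11

Evaluate at each i in [0,11]:
  i=0: ✓ (rhs at j=0)
  i=1: ✓ (rhs at j=1)
  i=2: ✓ (rhs at j=2)
  i=3: ✓ (rhs at j=3)
  i=4: ✗ (lhs fails at k=4 before rhs at j=5)
  i=5: ✓ (rhs at j=5)
  i=6: ✓ (rhs at j=7; lhs holds on [6,6])
  i=7: ✓ (rhs at j=7)
  i=8: ✗ (lhs fails at k=8 before rhs at j=9)
  i=9: ✓ (rhs at j=9)
  i=10: ✓ (rhs at j=10)
  i=11: ✓ (rhs at j=11)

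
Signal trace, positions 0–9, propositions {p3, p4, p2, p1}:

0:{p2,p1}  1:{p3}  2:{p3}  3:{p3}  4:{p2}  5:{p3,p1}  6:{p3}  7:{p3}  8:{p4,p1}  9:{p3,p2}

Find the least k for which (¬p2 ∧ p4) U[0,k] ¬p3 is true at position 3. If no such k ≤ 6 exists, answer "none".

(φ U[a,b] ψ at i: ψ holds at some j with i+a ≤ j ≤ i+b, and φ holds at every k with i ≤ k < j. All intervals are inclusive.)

none

Need earliest j ≥ 3 with ¬p3, and (¬p2 ∧ p4) at every k in [3,j-1].
  j=3: rhs fails.
  j=4: rhs holds but lhs fails at k=3.
  j=5: rhs fails.
  j=6: rhs fails.
  j=7: rhs fails.
  j=8: rhs holds but lhs fails at k=3.
  j=9: rhs fails.
No witness within the range → none.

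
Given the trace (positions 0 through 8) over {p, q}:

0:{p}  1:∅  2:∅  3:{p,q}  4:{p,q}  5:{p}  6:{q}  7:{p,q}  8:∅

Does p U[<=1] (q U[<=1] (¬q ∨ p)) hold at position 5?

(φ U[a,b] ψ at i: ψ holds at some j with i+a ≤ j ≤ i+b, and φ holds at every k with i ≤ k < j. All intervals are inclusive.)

Need some j in [5,6] with (q U[<=1] (¬q ∨ p)), and p at every k in [5,j-1].
  j=5: (q U[<=1] (¬q ∨ p)) holds; no prefix to check → satisfied.

Holds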